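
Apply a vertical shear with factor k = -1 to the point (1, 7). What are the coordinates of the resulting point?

Shear matrix for vertical shear with factor k = -1:
[[1, 0], [-1, 1]]
Result: (1, 7) → (1, 6)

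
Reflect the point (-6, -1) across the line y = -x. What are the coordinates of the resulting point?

Reflection across line y = -x: (-6, -1) → (1, 6)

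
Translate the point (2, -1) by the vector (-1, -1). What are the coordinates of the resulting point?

Translation by (-1, -1) (homogeneous matrix [[1, 0, -1], [0, 1, -1], [0, 0, 1]]):
x' = 2 + -1 = 1
y' = -1 + -1 = -2
Result: (1, -2)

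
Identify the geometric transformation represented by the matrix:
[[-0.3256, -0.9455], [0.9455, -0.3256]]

This matrix represents: rotation by 109° counterclockwise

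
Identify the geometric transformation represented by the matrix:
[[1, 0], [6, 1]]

This matrix represents: vertical shear with factor 6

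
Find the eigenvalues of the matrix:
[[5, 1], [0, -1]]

Characteristic equation: det(A - λI) = 0
λ² - (trace)λ + (det) = 0
trace = 5 + -1 = 4, det = (5)(-1) - (1)(0) = -5
λ² - (4)λ + (-5) = 0
λ = (4 ± √((4)² - 4·(-5))) / 2 = (4 ± √36) / 2
Solving: λ = -1, 5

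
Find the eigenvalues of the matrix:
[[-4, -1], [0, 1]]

Characteristic equation: det(A - λI) = 0
λ² - (trace)λ + (det) = 0
trace = -4 + 1 = -3, det = (-4)(1) - (-1)(0) = -4
λ² - (-3)λ + (-4) = 0
λ = (-3 ± √((-3)² - 4·(-4))) / 2 = (-3 ± √25) / 2
Solving: λ = -4, 1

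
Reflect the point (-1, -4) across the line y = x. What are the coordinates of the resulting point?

Reflection across line y = x: (-1, -4) → (-4, -1)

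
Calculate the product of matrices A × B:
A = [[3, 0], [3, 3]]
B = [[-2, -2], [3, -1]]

Matrix multiplication:
C[0][0] = 3×-2 + 0×3 = -6
C[0][1] = 3×-2 + 0×-1 = -6
C[1][0] = 3×-2 + 3×3 = 3
C[1][1] = 3×-2 + 3×-1 = -9
Result: [[-6, -6], [3, -9]]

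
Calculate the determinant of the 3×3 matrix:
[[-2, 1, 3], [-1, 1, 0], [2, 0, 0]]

Expansion along first row:
det = -2·det([[1,0],[0,0]]) - 1·det([[-1,0],[2,0]]) + 3·det([[-1,1],[2,0]])
    = -2·(1·0 - 0·0) - 1·(-1·0 - 0·2) + 3·(-1·0 - 1·2)
    = -2·0 - 1·0 + 3·-2
    = 0 + 0 + -6 = -6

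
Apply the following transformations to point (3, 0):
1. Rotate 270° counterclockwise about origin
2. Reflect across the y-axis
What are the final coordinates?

Step 1: Rotate 270° → (0, -3)
Step 2: Reflect across y-axis → (0, -3)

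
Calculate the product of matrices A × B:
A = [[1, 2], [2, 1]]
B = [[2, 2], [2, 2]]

Matrix multiplication:
C[0][0] = 1×2 + 2×2 = 6
C[0][1] = 1×2 + 2×2 = 6
C[1][0] = 2×2 + 1×2 = 6
C[1][1] = 2×2 + 1×2 = 6
Result: [[6, 6], [6, 6]]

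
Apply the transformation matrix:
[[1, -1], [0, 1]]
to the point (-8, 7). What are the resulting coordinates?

Matrix multiplication:
[[1, -1], [0, 1]] × [-8, 7]ᵀ
= [(1)(-8) + (-1)(7), (0)(-8) + (1)(7)]ᵀ
= [-15, 7]ᵀ
Result: (-15, 7)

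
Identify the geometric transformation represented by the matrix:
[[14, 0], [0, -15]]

This matrix represents: non-uniform scaling by sx = 14, sy = -15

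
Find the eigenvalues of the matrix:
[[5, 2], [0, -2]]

Characteristic equation: det(A - λI) = 0
λ² - (trace)λ + (det) = 0
trace = 5 + -2 = 3, det = (5)(-2) - (2)(0) = -10
λ² - (3)λ + (-10) = 0
λ = (3 ± √((3)² - 4·(-10))) / 2 = (3 ± √49) / 2
Solving: λ = -2, 5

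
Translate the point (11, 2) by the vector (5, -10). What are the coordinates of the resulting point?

Translation by (5, -10) (homogeneous matrix [[1, 0, 5], [0, 1, -10], [0, 0, 1]]):
x' = 11 + 5 = 16
y' = 2 + -10 = -8
Result: (16, -8)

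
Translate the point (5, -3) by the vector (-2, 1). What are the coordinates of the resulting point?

Translation by (-2, 1) (homogeneous matrix [[1, 0, -2], [0, 1, 1], [0, 0, 1]]):
x' = 5 + -2 = 3
y' = -3 + 1 = -2
Result: (3, -2)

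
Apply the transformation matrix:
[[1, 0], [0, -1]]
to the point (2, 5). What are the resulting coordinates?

Matrix multiplication:
[[1, 0], [0, -1]] × [2, 5]ᵀ
= [(1)(2) + (0)(5), (0)(2) + (-1)(5)]ᵀ
= [2, -5]ᵀ
Result: (2, -5)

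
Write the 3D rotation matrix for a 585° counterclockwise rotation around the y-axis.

Rotation matrix for counterclockwise 585° around y-axis:
cos(585°) = -√2/2, sin(585°) = -√2/2
Result: [[-√2/2, 0, -√2/2], [0, 1, 0], [√2/2, 0, -√2/2]]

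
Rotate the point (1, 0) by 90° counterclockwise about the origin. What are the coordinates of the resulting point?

Rotation matrix for 90°: [[cos 90°, -sin 90°], [sin 90°, cos 90°]] = [[0, -1], [1, 0]]
[[0, -1], [1, 0]] × [1, 0]ᵀ = [0, 1]ᵀ
Result: (0, 1)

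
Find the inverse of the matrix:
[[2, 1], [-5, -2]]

For [[a,b],[c,d]], inverse = (1/det)·[[d,-b],[-c,a]]
det = (2)(-2) - (1)(-5) = -4 - -5 = 1
Inverse = [[-2, -1], [5, 2]]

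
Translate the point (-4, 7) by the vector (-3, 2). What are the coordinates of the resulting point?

Translation by (-3, 2) (homogeneous matrix [[1, 0, -3], [0, 1, 2], [0, 0, 1]]):
x' = -4 + -3 = -7
y' = 7 + 2 = 9
Result: (-7, 9)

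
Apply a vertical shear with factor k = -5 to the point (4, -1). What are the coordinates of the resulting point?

Shear matrix for vertical shear with factor k = -5:
[[1, 0], [-5, 1]]
Result: (4, -1) → (4, -21)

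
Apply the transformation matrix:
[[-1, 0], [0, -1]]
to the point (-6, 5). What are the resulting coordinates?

Matrix multiplication:
[[-1, 0], [0, -1]] × [-6, 5]ᵀ
= [(-1)(-6) + (0)(5), (0)(-6) + (-1)(5)]ᵀ
= [6, -5]ᵀ
Result: (6, -5)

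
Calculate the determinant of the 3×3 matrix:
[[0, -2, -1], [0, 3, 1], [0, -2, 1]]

Expansion along first row:
det = 0·det([[3,1],[-2,1]]) - -2·det([[0,1],[0,1]]) + -1·det([[0,3],[0,-2]])
    = 0·(3·1 - 1·-2) - -2·(0·1 - 1·0) + -1·(0·-2 - 3·0)
    = 0·5 - -2·0 + -1·0
    = 0 + 0 + 0 = 0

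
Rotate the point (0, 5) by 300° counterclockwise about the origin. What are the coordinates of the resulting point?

Rotation matrix for 300°: [[cos 300°, -sin 300°], [sin 300°, cos 300°]] ≈ [[0.500000, 0.866025], [-0.866025, 0.500000]]
[[0.500000, 0.866025], [-0.866025, 0.500000]] × [0, 5]ᵀ ≈ [4.3301, 2.5000]ᵀ
Result: (4.3301, 2.5000)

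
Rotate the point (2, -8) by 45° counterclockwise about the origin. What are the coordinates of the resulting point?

Rotation matrix for 45°: [[cos 45°, -sin 45°], [sin 45°, cos 45°]] ≈ [[0.707107, -0.707107], [0.707107, 0.707107]]
[[0.707107, -0.707107], [0.707107, 0.707107]] × [2, -8]ᵀ ≈ [7.0711, -4.2426]ᵀ
Result: (7.0711, -4.2426)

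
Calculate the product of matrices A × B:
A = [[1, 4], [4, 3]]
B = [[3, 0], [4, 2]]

Matrix multiplication:
C[0][0] = 1×3 + 4×4 = 19
C[0][1] = 1×0 + 4×2 = 8
C[1][0] = 4×3 + 3×4 = 24
C[1][1] = 4×0 + 3×2 = 6
Result: [[19, 8], [24, 6]]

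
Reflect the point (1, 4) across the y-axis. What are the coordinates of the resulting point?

Reflection across y-axis: (1, 4) → (-1, 4)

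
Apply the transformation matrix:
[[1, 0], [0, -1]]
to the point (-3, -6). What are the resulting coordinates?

Matrix multiplication:
[[1, 0], [0, -1]] × [-3, -6]ᵀ
= [(1)(-3) + (0)(-6), (0)(-3) + (-1)(-6)]ᵀ
= [-3, 6]ᵀ
Result: (-3, 6)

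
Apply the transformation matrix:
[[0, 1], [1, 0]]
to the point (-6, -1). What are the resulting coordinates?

Matrix multiplication:
[[0, 1], [1, 0]] × [-6, -1]ᵀ
= [(0)(-6) + (1)(-1), (1)(-6) + (0)(-1)]ᵀ
= [-1, -6]ᵀ
Result: (-1, -6)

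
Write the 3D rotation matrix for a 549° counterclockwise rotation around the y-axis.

Rotation matrix for counterclockwise 549° around y-axis:
cos(549°) = -0.9877, sin(549°) = -0.1564
Result: [[-0.9877, 0, -0.1564], [0, 1, 0], [0.1564, 0, -0.9877]]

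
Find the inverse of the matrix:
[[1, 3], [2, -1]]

For [[a,b],[c,d]], inverse = (1/det)·[[d,-b],[-c,a]]
det = (1)(-1) - (3)(2) = -1 - 6 = -7
Inverse = (1/-7)·[[-1, -3], [-2, 1]]
= [[1/7, 3/7], [2/7, -1/7]]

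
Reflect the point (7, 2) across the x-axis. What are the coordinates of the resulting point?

Reflection across x-axis: (7, 2) → (7, -2)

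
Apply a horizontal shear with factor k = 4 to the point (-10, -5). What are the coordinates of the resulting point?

Shear matrix for horizontal shear with factor k = 4:
[[1, 4], [0, 1]]
Result: (-10, -5) → (-30, -5)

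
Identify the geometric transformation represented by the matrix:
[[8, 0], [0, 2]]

This matrix represents: non-uniform scaling by sx = 8, sy = 2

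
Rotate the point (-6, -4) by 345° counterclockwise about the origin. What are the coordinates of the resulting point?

Rotation matrix for 345°: [[cos 345°, -sin 345°], [sin 345°, cos 345°]] ≈ [[0.965926, 0.258819], [-0.258819, 0.965926]]
[[0.965926, 0.258819], [-0.258819, 0.965926]] × [-6, -4]ᵀ ≈ [-6.8308, -2.3108]ᵀ
Result: (-6.8308, -2.3108)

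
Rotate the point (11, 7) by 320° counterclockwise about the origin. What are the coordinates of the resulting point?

Rotation matrix for 320°: [[cos 320°, -sin 320°], [sin 320°, cos 320°]] ≈ [[0.766044, 0.642788], [-0.642788, 0.766044]]
[[0.766044, 0.642788], [-0.642788, 0.766044]] × [11, 7]ᵀ ≈ [12.9260, -1.7084]ᵀ
Result: (12.9260, -1.7084)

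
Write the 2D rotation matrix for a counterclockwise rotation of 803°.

Rotation matrix formula: [[cos θ, -sin θ], [sin θ, cos θ]]
For θ = 803°:
cos(803°) = 0.1219
sin(803°) = 0.9925
Result: [[0.1219, -0.9925], [0.9925, 0.1219]]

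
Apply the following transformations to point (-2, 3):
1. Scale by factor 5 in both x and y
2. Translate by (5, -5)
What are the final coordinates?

Step 1: Scale (-2, 3) by 5 → (-10, 15)
Step 2: Translate by (5, -5) → (-5, 10)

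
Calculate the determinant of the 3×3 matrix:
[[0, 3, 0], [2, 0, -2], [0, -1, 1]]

Expansion along first row:
det = 0·det([[0,-2],[-1,1]]) - 3·det([[2,-2],[0,1]]) + 0·det([[2,0],[0,-1]])
    = 0·(0·1 - -2·-1) - 3·(2·1 - -2·0) + 0·(2·-1 - 0·0)
    = 0·-2 - 3·2 + 0·-2
    = 0 + -6 + 0 = -6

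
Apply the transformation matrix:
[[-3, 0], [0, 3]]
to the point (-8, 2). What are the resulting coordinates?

Matrix multiplication:
[[-3, 0], [0, 3]] × [-8, 2]ᵀ
= [(-3)(-8) + (0)(2), (0)(-8) + (3)(2)]ᵀ
= [24, 6]ᵀ
Result: (24, 6)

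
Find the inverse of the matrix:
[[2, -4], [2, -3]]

For [[a,b],[c,d]], inverse = (1/det)·[[d,-b],[-c,a]]
det = (2)(-3) - (-4)(2) = -6 - -8 = 2
Inverse = (1/2)·[[-3, 4], [-2, 2]]
= [[-3/2, 2], [-1, 1]]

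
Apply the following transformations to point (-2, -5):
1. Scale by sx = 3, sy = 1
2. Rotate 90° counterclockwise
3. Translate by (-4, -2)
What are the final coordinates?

Step 1: Scale → (-6, -5)
Step 2: Rotate 90° → (5, -6)
Step 3: Translate → (1, -8)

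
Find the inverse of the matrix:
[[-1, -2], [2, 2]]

For [[a,b],[c,d]], inverse = (1/det)·[[d,-b],[-c,a]]
det = (-1)(2) - (-2)(2) = -2 - -4 = 2
Inverse = (1/2)·[[2, 2], [-2, -1]]
= [[1, 1], [-1, -1/2]]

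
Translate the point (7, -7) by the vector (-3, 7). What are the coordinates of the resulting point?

Translation by (-3, 7) (homogeneous matrix [[1, 0, -3], [0, 1, 7], [0, 0, 1]]):
x' = 7 + -3 = 4
y' = -7 + 7 = 0
Result: (4, 0)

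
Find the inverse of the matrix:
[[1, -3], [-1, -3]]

For [[a,b],[c,d]], inverse = (1/det)·[[d,-b],[-c,a]]
det = (1)(-3) - (-3)(-1) = -3 - 3 = -6
Inverse = (1/-6)·[[-3, 3], [1, 1]]
= [[1/2, -1/2], [-1/6, -1/6]]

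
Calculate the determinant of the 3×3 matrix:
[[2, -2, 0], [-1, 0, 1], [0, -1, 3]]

Expansion along first row:
det = 2·det([[0,1],[-1,3]]) - -2·det([[-1,1],[0,3]]) + 0·det([[-1,0],[0,-1]])
    = 2·(0·3 - 1·-1) - -2·(-1·3 - 1·0) + 0·(-1·-1 - 0·0)
    = 2·1 - -2·-3 + 0·1
    = 2 + -6 + 0 = -4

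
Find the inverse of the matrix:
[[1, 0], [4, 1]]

For [[a,b],[c,d]], inverse = (1/det)·[[d,-b],[-c,a]]
det = (1)(1) - (0)(4) = 1 - 0 = 1
Inverse = [[1, 0], [-4, 1]]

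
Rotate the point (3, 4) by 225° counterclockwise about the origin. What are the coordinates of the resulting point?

Rotation matrix for 225°: [[cos 225°, -sin 225°], [sin 225°, cos 225°]] ≈ [[-0.707107, 0.707107], [-0.707107, -0.707107]]
[[-0.707107, 0.707107], [-0.707107, -0.707107]] × [3, 4]ᵀ ≈ [0.7071, -4.9497]ᵀ
Result: (0.7071, -4.9497)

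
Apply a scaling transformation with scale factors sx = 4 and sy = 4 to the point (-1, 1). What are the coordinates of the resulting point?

Scaling matrix:
[[4, 0], [0, 4]]
Result: (-1 × 4, 1 × 4) = (-4, 4)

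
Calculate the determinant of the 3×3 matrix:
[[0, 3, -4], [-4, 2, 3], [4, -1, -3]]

Expansion along first row:
det = 0·det([[2,3],[-1,-3]]) - 3·det([[-4,3],[4,-3]]) + -4·det([[-4,2],[4,-1]])
    = 0·(2·-3 - 3·-1) - 3·(-4·-3 - 3·4) + -4·(-4·-1 - 2·4)
    = 0·-3 - 3·0 + -4·-4
    = 0 + 0 + 16 = 16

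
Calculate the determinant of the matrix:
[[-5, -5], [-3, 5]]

For a 2×2 matrix [[a, b], [c, d]], det = ad - bc
det = (-5)(5) - (-5)(-3) = -25 - 15 = -40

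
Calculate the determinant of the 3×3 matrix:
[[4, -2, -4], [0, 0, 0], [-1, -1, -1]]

Expansion along first row:
det = 4·det([[0,0],[-1,-1]]) - -2·det([[0,0],[-1,-1]]) + -4·det([[0,0],[-1,-1]])
    = 4·(0·-1 - 0·-1) - -2·(0·-1 - 0·-1) + -4·(0·-1 - 0·-1)
    = 4·0 - -2·0 + -4·0
    = 0 + 0 + 0 = 0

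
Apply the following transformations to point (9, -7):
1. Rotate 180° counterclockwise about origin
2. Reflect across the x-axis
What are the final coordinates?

Step 1: Rotate 180° → (-9, 7)
Step 2: Reflect across x-axis → (-9, -7)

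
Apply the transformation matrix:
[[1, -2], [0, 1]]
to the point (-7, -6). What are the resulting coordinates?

Matrix multiplication:
[[1, -2], [0, 1]] × [-7, -6]ᵀ
= [(1)(-7) + (-2)(-6), (0)(-7) + (1)(-6)]ᵀ
= [5, -6]ᵀ
Result: (5, -6)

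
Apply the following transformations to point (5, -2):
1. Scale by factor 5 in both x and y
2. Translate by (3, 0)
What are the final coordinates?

Step 1: Scale (5, -2) by 5 → (25, -10)
Step 2: Translate by (3, 0) → (28, -10)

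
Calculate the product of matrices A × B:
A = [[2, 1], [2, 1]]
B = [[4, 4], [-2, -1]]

Matrix multiplication:
C[0][0] = 2×4 + 1×-2 = 6
C[0][1] = 2×4 + 1×-1 = 7
C[1][0] = 2×4 + 1×-2 = 6
C[1][1] = 2×4 + 1×-1 = 7
Result: [[6, 7], [6, 7]]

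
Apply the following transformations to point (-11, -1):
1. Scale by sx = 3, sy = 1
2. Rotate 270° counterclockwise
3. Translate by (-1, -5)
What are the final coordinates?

Step 1: Scale → (-33, -1)
Step 2: Rotate 270° → (-1, 33)
Step 3: Translate → (-2, 28)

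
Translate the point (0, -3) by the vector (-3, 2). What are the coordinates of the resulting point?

Translation by (-3, 2) (homogeneous matrix [[1, 0, -3], [0, 1, 2], [0, 0, 1]]):
x' = 0 + -3 = -3
y' = -3 + 2 = -1
Result: (-3, -1)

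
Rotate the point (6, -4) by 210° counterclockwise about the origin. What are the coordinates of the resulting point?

Rotation matrix for 210°: [[cos 210°, -sin 210°], [sin 210°, cos 210°]] ≈ [[-0.866025, 0.500000], [-0.500000, -0.866025]]
[[-0.866025, 0.500000], [-0.500000, -0.866025]] × [6, -4]ᵀ ≈ [-7.1962, 0.4641]ᵀ
Result: (-7.1962, 0.4641)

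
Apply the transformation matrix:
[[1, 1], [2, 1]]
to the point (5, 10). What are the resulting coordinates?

Matrix multiplication:
[[1, 1], [2, 1]] × [5, 10]ᵀ
= [(1)(5) + (1)(10), (2)(5) + (1)(10)]ᵀ
= [15, 20]ᵀ
Result: (15, 20)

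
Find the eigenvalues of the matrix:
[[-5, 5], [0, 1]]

Characteristic equation: det(A - λI) = 0
λ² - (trace)λ + (det) = 0
trace = -5 + 1 = -4, det = (-5)(1) - (5)(0) = -5
λ² - (-4)λ + (-5) = 0
λ = (-4 ± √((-4)² - 4·(-5))) / 2 = (-4 ± √36) / 2
Solving: λ = -5, 1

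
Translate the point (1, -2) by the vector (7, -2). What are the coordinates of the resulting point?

Translation by (7, -2) (homogeneous matrix [[1, 0, 7], [0, 1, -2], [0, 0, 1]]):
x' = 1 + 7 = 8
y' = -2 + -2 = -4
Result: (8, -4)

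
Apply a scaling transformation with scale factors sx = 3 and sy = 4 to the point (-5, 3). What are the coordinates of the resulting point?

Scaling matrix:
[[3, 0], [0, 4]]
Result: (-5 × 3, 3 × 4) = (-15, 12)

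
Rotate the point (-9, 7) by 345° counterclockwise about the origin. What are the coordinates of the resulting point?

Rotation matrix for 345°: [[cos 345°, -sin 345°], [sin 345°, cos 345°]] ≈ [[0.965926, 0.258819], [-0.258819, 0.965926]]
[[0.965926, 0.258819], [-0.258819, 0.965926]] × [-9, 7]ᵀ ≈ [-6.8816, 9.0909]ᵀ
Result: (-6.8816, 9.0909)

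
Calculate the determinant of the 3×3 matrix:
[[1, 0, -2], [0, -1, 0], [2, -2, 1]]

Expansion along first row:
det = 1·det([[-1,0],[-2,1]]) - 0·det([[0,0],[2,1]]) + -2·det([[0,-1],[2,-2]])
    = 1·(-1·1 - 0·-2) - 0·(0·1 - 0·2) + -2·(0·-2 - -1·2)
    = 1·-1 - 0·0 + -2·2
    = -1 + 0 + -4 = -5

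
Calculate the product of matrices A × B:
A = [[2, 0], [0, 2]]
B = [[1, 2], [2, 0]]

Matrix multiplication:
C[0][0] = 2×1 + 0×2 = 2
C[0][1] = 2×2 + 0×0 = 4
C[1][0] = 0×1 + 2×2 = 4
C[1][1] = 0×2 + 2×0 = 0
Result: [[2, 4], [4, 0]]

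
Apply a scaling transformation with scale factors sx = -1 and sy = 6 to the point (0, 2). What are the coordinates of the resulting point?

Scaling matrix:
[[-1, 0], [0, 6]]
Result: (0 × -1, 2 × 6) = (0, 12)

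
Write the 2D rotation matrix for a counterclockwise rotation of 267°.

Rotation matrix formula: [[cos θ, -sin θ], [sin θ, cos θ]]
For θ = 267°:
cos(267°) = -0.0523
sin(267°) = -0.9986
Result: [[-0.0523, 0.9986], [-0.9986, -0.0523]]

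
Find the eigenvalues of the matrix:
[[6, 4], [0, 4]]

Characteristic equation: det(A - λI) = 0
λ² - (trace)λ + (det) = 0
trace = 6 + 4 = 10, det = (6)(4) - (4)(0) = 24
λ² - (10)λ + (24) = 0
λ = (10 ± √((10)² - 4·(24))) / 2 = (10 ± √4) / 2
Solving: λ = 4, 6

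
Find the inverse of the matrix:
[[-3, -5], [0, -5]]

For [[a,b],[c,d]], inverse = (1/det)·[[d,-b],[-c,a]]
det = (-3)(-5) - (-5)(0) = 15 - 0 = 15
Inverse = (1/15)·[[-5, 5], [0, -3]]
= [[-1/3, 1/3], [0, -1/5]]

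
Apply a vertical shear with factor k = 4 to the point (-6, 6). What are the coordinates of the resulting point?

Shear matrix for vertical shear with factor k = 4:
[[1, 0], [4, 1]]
Result: (-6, 6) → (-6, -18)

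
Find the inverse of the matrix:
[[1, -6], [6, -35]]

For [[a,b],[c,d]], inverse = (1/det)·[[d,-b],[-c,a]]
det = (1)(-35) - (-6)(6) = -35 - -36 = 1
Inverse = [[-35, 6], [-6, 1]]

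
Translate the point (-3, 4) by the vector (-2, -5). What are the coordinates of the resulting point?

Translation by (-2, -5) (homogeneous matrix [[1, 0, -2], [0, 1, -5], [0, 0, 1]]):
x' = -3 + -2 = -5
y' = 4 + -5 = -1
Result: (-5, -1)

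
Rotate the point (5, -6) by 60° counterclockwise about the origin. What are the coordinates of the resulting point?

Rotation matrix for 60°: [[cos 60°, -sin 60°], [sin 60°, cos 60°]] ≈ [[0.500000, -0.866025], [0.866025, 0.500000]]
[[0.500000, -0.866025], [0.866025, 0.500000]] × [5, -6]ᵀ ≈ [7.6962, 1.3301]ᵀ
Result: (7.6962, 1.3301)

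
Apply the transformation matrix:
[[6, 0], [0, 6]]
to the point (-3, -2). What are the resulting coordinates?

Matrix multiplication:
[[6, 0], [0, 6]] × [-3, -2]ᵀ
= [(6)(-3) + (0)(-2), (0)(-3) + (6)(-2)]ᵀ
= [-18, -12]ᵀ
Result: (-18, -12)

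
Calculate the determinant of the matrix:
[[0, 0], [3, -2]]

For a 2×2 matrix [[a, b], [c, d]], det = ad - bc
det = (0)(-2) - (0)(3) = 0 - 0 = 0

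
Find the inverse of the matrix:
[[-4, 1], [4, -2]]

For [[a,b],[c,d]], inverse = (1/det)·[[d,-b],[-c,a]]
det = (-4)(-2) - (1)(4) = 8 - 4 = 4
Inverse = (1/4)·[[-2, -1], [-4, -4]]
= [[-1/2, -1/4], [-1, -1]]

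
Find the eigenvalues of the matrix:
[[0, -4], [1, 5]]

Characteristic equation: det(A - λI) = 0
λ² - (trace)λ + (det) = 0
trace = 0 + 5 = 5, det = (0)(5) - (-4)(1) = 4
λ² - (5)λ + (4) = 0
λ = (5 ± √((5)² - 4·(4))) / 2 = (5 ± √9) / 2
Solving: λ = 1, 4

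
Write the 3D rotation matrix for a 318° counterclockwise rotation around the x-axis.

Rotation matrix for counterclockwise 318° around x-axis:
cos(318°) = 0.7431, sin(318°) = -0.6691
Result: [[1, 0, 0], [0, 0.7431, 0.6691], [0, -0.6691, 0.7431]]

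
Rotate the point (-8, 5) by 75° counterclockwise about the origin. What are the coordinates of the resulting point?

Rotation matrix for 75°: [[cos 75°, -sin 75°], [sin 75°, cos 75°]] ≈ [[0.258819, -0.965926], [0.965926, 0.258819]]
[[0.258819, -0.965926], [0.965926, 0.258819]] × [-8, 5]ᵀ ≈ [-6.9002, -6.4333]ᵀ
Result: (-6.9002, -6.4333)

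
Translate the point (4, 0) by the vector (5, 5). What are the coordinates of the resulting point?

Translation by (5, 5) (homogeneous matrix [[1, 0, 5], [0, 1, 5], [0, 0, 1]]):
x' = 4 + 5 = 9
y' = 0 + 5 = 5
Result: (9, 5)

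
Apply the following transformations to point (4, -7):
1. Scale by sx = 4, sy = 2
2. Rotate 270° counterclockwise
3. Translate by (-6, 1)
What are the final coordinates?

Step 1: Scale → (16, -14)
Step 2: Rotate 270° → (-14, -16)
Step 3: Translate → (-20, -15)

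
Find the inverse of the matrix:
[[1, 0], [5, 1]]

For [[a,b],[c,d]], inverse = (1/det)·[[d,-b],[-c,a]]
det = (1)(1) - (0)(5) = 1 - 0 = 1
Inverse = [[1, 0], [-5, 1]]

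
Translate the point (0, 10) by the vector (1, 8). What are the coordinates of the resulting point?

Translation by (1, 8) (homogeneous matrix [[1, 0, 1], [0, 1, 8], [0, 0, 1]]):
x' = 0 + 1 = 1
y' = 10 + 8 = 18
Result: (1, 18)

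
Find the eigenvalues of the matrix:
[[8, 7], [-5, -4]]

Characteristic equation: det(A - λI) = 0
λ² - (trace)λ + (det) = 0
trace = 8 + -4 = 4, det = (8)(-4) - (7)(-5) = 3
λ² - (4)λ + (3) = 0
λ = (4 ± √((4)² - 4·(3))) / 2 = (4 ± √4) / 2
Solving: λ = 1, 3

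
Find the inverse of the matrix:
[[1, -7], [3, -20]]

For [[a,b],[c,d]], inverse = (1/det)·[[d,-b],[-c,a]]
det = (1)(-20) - (-7)(3) = -20 - -21 = 1
Inverse = [[-20, 7], [-3, 1]]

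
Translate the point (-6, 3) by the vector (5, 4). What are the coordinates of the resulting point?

Translation by (5, 4) (homogeneous matrix [[1, 0, 5], [0, 1, 4], [0, 0, 1]]):
x' = -6 + 5 = -1
y' = 3 + 4 = 7
Result: (-1, 7)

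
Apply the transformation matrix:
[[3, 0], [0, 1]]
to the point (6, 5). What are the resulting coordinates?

Matrix multiplication:
[[3, 0], [0, 1]] × [6, 5]ᵀ
= [(3)(6) + (0)(5), (0)(6) + (1)(5)]ᵀ
= [18, 5]ᵀ
Result: (18, 5)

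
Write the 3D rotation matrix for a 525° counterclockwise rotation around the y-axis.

Rotation matrix for counterclockwise 525° around y-axis:
cos(525°) = -0.9659, sin(525°) = 0.2588
Result: [[-0.9659, 0, 0.2588], [0, 1, 0], [-0.2588, 0, -0.9659]]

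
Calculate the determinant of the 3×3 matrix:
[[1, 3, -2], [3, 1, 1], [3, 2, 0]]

Expansion along first row:
det = 1·det([[1,1],[2,0]]) - 3·det([[3,1],[3,0]]) + -2·det([[3,1],[3,2]])
    = 1·(1·0 - 1·2) - 3·(3·0 - 1·3) + -2·(3·2 - 1·3)
    = 1·-2 - 3·-3 + -2·3
    = -2 + 9 + -6 = 1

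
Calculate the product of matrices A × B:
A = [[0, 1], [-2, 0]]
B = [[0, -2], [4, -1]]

Matrix multiplication:
C[0][0] = 0×0 + 1×4 = 4
C[0][1] = 0×-2 + 1×-1 = -1
C[1][0] = -2×0 + 0×4 = 0
C[1][1] = -2×-2 + 0×-1 = 4
Result: [[4, -1], [0, 4]]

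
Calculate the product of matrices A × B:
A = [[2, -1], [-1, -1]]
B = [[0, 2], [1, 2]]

Matrix multiplication:
C[0][0] = 2×0 + -1×1 = -1
C[0][1] = 2×2 + -1×2 = 2
C[1][0] = -1×0 + -1×1 = -1
C[1][1] = -1×2 + -1×2 = -4
Result: [[-1, 2], [-1, -4]]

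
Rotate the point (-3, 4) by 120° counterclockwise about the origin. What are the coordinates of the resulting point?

Rotation matrix for 120°: [[cos 120°, -sin 120°], [sin 120°, cos 120°]] ≈ [[-0.500000, -0.866025], [0.866025, -0.500000]]
[[-0.500000, -0.866025], [0.866025, -0.500000]] × [-3, 4]ᵀ ≈ [-1.9641, -4.5981]ᵀ
Result: (-1.9641, -4.5981)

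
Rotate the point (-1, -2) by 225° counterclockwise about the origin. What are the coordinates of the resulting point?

Rotation matrix for 225°: [[cos 225°, -sin 225°], [sin 225°, cos 225°]] ≈ [[-0.707107, 0.707107], [-0.707107, -0.707107]]
[[-0.707107, 0.707107], [-0.707107, -0.707107]] × [-1, -2]ᵀ ≈ [-0.7071, 2.1213]ᵀ
Result: (-0.7071, 2.1213)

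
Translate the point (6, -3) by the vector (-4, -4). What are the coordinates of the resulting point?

Translation by (-4, -4) (homogeneous matrix [[1, 0, -4], [0, 1, -4], [0, 0, 1]]):
x' = 6 + -4 = 2
y' = -3 + -4 = -7
Result: (2, -7)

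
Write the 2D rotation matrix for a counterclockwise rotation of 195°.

Rotation matrix formula: [[cos θ, -sin θ], [sin θ, cos θ]]
For θ = 195°:
cos(195°) = -0.9659
sin(195°) = -0.2588
Result: [[-0.9659, 0.2588], [-0.2588, -0.9659]]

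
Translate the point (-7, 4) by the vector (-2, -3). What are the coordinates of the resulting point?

Translation by (-2, -3) (homogeneous matrix [[1, 0, -2], [0, 1, -3], [0, 0, 1]]):
x' = -7 + -2 = -9
y' = 4 + -3 = 1
Result: (-9, 1)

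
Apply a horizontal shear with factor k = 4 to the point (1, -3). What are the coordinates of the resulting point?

Shear matrix for horizontal shear with factor k = 4:
[[1, 4], [0, 1]]
Result: (1, -3) → (-11, -3)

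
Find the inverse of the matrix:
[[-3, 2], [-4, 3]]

For [[a,b],[c,d]], inverse = (1/det)·[[d,-b],[-c,a]]
det = (-3)(3) - (2)(-4) = -9 - -8 = -1
Inverse = (1/-1)·[[3, -2], [4, -3]]
= [[-3, 2], [-4, 3]]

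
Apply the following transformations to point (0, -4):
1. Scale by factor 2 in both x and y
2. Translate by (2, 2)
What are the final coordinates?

Step 1: Scale (0, -4) by 2 → (0, -8)
Step 2: Translate by (2, 2) → (2, -6)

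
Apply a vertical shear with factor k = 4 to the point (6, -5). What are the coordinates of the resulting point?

Shear matrix for vertical shear with factor k = 4:
[[1, 0], [4, 1]]
Result: (6, -5) → (6, 19)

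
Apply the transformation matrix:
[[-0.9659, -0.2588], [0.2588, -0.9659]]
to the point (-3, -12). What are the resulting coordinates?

Matrix multiplication:
[[-0.9659, -0.2588], [0.2588, -0.9659]] × [-3, -12]ᵀ
= [(-0.9659)(-3) + (-0.2588)(-12), (0.2588)(-3) + (-0.9659)(-12)]ᵀ
= [6.0033, 10.8144]ᵀ
Result: (6.0033, 10.8144)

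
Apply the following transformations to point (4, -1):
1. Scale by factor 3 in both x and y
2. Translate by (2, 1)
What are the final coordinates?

Step 1: Scale (4, -1) by 3 → (12, -3)
Step 2: Translate by (2, 1) → (14, -2)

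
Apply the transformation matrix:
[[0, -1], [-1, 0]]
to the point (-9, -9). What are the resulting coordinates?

Matrix multiplication:
[[0, -1], [-1, 0]] × [-9, -9]ᵀ
= [(0)(-9) + (-1)(-9), (-1)(-9) + (0)(-9)]ᵀ
= [9, 9]ᵀ
Result: (9, 9)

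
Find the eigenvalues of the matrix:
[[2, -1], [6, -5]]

Characteristic equation: det(A - λI) = 0
λ² - (trace)λ + (det) = 0
trace = 2 + -5 = -3, det = (2)(-5) - (-1)(6) = -4
λ² - (-3)λ + (-4) = 0
λ = (-3 ± √((-3)² - 4·(-4))) / 2 = (-3 ± √25) / 2
Solving: λ = -4, 1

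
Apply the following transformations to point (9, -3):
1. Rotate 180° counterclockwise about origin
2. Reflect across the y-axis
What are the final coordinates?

Step 1: Rotate 180° → (-9, 3)
Step 2: Reflect across y-axis → (9, 3)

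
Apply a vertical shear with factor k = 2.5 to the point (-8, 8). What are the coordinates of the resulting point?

Shear matrix for vertical shear with factor k = 2.5:
[[1, 0], [2.50, 1]]
Result: (-8, 8) → (-8, -12)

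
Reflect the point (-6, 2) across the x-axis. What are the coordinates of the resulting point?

Reflection across x-axis: (-6, 2) → (-6, -2)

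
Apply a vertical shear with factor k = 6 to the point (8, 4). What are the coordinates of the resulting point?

Shear matrix for vertical shear with factor k = 6:
[[1, 0], [6, 1]]
Result: (8, 4) → (8, 52)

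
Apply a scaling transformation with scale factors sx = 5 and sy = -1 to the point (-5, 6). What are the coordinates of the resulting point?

Scaling matrix:
[[5, 0], [0, -1]]
Result: (-5 × 5, 6 × -1) = (-25, -6)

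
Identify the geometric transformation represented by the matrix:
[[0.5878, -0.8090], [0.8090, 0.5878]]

This matrix represents: rotation by 54° counterclockwise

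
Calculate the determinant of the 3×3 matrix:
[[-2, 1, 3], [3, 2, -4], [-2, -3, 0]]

Expansion along first row:
det = -2·det([[2,-4],[-3,0]]) - 1·det([[3,-4],[-2,0]]) + 3·det([[3,2],[-2,-3]])
    = -2·(2·0 - -4·-3) - 1·(3·0 - -4·-2) + 3·(3·-3 - 2·-2)
    = -2·-12 - 1·-8 + 3·-5
    = 24 + 8 + -15 = 17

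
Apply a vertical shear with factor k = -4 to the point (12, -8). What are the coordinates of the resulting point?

Shear matrix for vertical shear with factor k = -4:
[[1, 0], [-4, 1]]
Result: (12, -8) → (12, -56)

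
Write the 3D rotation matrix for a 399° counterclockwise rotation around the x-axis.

Rotation matrix for counterclockwise 399° around x-axis:
cos(399°) = 0.7771, sin(399°) = 0.6293
Result: [[1, 0, 0], [0, 0.7771, -0.6293], [0, 0.6293, 0.7771]]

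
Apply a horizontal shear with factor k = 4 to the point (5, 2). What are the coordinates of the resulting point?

Shear matrix for horizontal shear with factor k = 4:
[[1, 4], [0, 1]]
Result: (5, 2) → (13, 2)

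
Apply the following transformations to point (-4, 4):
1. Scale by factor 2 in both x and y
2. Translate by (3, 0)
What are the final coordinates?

Step 1: Scale (-4, 4) by 2 → (-8, 8)
Step 2: Translate by (3, 0) → (-5, 8)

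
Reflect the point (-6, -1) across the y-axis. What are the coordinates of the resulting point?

Reflection across y-axis: (-6, -1) → (6, -1)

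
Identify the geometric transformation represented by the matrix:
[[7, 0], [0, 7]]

This matrix represents: uniform scaling by factor 7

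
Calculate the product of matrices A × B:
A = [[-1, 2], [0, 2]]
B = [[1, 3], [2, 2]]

Matrix multiplication:
C[0][0] = -1×1 + 2×2 = 3
C[0][1] = -1×3 + 2×2 = 1
C[1][0] = 0×1 + 2×2 = 4
C[1][1] = 0×3 + 2×2 = 4
Result: [[3, 1], [4, 4]]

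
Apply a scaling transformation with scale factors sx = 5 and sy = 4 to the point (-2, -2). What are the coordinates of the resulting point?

Scaling matrix:
[[5, 0], [0, 4]]
Result: (-2 × 5, -2 × 4) = (-10, -8)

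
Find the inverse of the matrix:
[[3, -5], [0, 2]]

For [[a,b],[c,d]], inverse = (1/det)·[[d,-b],[-c,a]]
det = (3)(2) - (-5)(0) = 6 - 0 = 6
Inverse = (1/6)·[[2, 5], [0, 3]]
= [[1/3, 5/6], [0, 1/2]]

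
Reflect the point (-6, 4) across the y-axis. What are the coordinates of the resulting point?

Reflection across y-axis: (-6, 4) → (6, 4)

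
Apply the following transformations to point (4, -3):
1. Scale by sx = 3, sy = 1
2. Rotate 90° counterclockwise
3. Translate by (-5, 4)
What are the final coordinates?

Step 1: Scale → (12, -3)
Step 2: Rotate 90° → (3, 12)
Step 3: Translate → (-2, 16)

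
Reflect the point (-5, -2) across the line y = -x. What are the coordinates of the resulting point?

Reflection across line y = -x: (-5, -2) → (2, 5)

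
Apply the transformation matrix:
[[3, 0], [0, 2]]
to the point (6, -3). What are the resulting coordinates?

Matrix multiplication:
[[3, 0], [0, 2]] × [6, -3]ᵀ
= [(3)(6) + (0)(-3), (0)(6) + (2)(-3)]ᵀ
= [18, -6]ᵀ
Result: (18, -6)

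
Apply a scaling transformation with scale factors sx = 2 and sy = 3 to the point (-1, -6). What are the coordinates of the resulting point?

Scaling matrix:
[[2, 0], [0, 3]]
Result: (-1 × 2, -6 × 3) = (-2, -18)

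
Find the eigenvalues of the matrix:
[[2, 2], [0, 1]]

Characteristic equation: det(A - λI) = 0
λ² - (trace)λ + (det) = 0
trace = 2 + 1 = 3, det = (2)(1) - (2)(0) = 2
λ² - (3)λ + (2) = 0
λ = (3 ± √((3)² - 4·(2))) / 2 = (3 ± √1) / 2
Solving: λ = 1, 2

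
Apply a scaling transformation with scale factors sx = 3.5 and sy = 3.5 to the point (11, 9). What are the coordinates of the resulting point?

Scaling matrix:
[[3.50, 0], [0, 3.50]]
Result: (11 × 3.5, 9 × 3.5) = (38.5, 31.5)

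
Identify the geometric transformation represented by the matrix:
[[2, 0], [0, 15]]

This matrix represents: non-uniform scaling by sx = 2, sy = 15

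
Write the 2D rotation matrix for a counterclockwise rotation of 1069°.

Rotation matrix formula: [[cos θ, -sin θ], [sin θ, cos θ]]
For θ = 1069°:
cos(1069°) = 0.9816
sin(1069°) = -0.1908
Result: [[0.9816, 0.1908], [-0.1908, 0.9816]]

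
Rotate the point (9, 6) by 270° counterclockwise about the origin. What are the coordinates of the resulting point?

Rotation matrix for 270°: [[cos 270°, -sin 270°], [sin 270°, cos 270°]] = [[0, 1], [-1, 0]]
[[0, 1], [-1, 0]] × [9, 6]ᵀ = [6, -9]ᵀ
Result: (6, -9)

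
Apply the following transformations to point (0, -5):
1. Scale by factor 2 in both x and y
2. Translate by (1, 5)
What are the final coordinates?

Step 1: Scale (0, -5) by 2 → (0, -10)
Step 2: Translate by (1, 5) → (1, -5)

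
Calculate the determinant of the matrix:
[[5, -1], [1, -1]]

For a 2×2 matrix [[a, b], [c, d]], det = ad - bc
det = (5)(-1) - (-1)(1) = -5 - -1 = -4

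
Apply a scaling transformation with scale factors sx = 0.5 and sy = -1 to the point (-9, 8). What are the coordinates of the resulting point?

Scaling matrix:
[[0.50, 0], [0, -1]]
Result: (-9 × 0.5, 8 × -1) = (-4.5, -8)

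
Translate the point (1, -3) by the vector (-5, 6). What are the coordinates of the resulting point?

Translation by (-5, 6) (homogeneous matrix [[1, 0, -5], [0, 1, 6], [0, 0, 1]]):
x' = 1 + -5 = -4
y' = -3 + 6 = 3
Result: (-4, 3)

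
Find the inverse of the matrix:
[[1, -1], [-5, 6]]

For [[a,b],[c,d]], inverse = (1/det)·[[d,-b],[-c,a]]
det = (1)(6) - (-1)(-5) = 6 - 5 = 1
Inverse = [[6, 1], [5, 1]]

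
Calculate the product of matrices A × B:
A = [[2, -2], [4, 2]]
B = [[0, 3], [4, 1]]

Matrix multiplication:
C[0][0] = 2×0 + -2×4 = -8
C[0][1] = 2×3 + -2×1 = 4
C[1][0] = 4×0 + 2×4 = 8
C[1][1] = 4×3 + 2×1 = 14
Result: [[-8, 4], [8, 14]]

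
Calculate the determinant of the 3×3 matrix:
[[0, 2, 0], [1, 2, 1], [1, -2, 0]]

Expansion along first row:
det = 0·det([[2,1],[-2,0]]) - 2·det([[1,1],[1,0]]) + 0·det([[1,2],[1,-2]])
    = 0·(2·0 - 1·-2) - 2·(1·0 - 1·1) + 0·(1·-2 - 2·1)
    = 0·2 - 2·-1 + 0·-4
    = 0 + 2 + 0 = 2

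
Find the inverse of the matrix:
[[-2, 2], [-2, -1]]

For [[a,b],[c,d]], inverse = (1/det)·[[d,-b],[-c,a]]
det = (-2)(-1) - (2)(-2) = 2 - -4 = 6
Inverse = (1/6)·[[-1, -2], [2, -2]]
= [[-1/6, -1/3], [1/3, -1/3]]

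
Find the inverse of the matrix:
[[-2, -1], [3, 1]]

For [[a,b],[c,d]], inverse = (1/det)·[[d,-b],[-c,a]]
det = (-2)(1) - (-1)(3) = -2 - -3 = 1
Inverse = [[1, 1], [-3, -2]]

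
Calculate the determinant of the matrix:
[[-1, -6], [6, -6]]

For a 2×2 matrix [[a, b], [c, d]], det = ad - bc
det = (-1)(-6) - (-6)(6) = 6 - -36 = 42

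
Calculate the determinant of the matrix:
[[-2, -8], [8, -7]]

For a 2×2 matrix [[a, b], [c, d]], det = ad - bc
det = (-2)(-7) - (-8)(8) = 14 - -64 = 78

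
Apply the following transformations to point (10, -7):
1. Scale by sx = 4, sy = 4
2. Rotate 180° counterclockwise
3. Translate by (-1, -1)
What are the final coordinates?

Step 1: Scale → (40, -28)
Step 2: Rotate 180° → (-40, 28)
Step 3: Translate → (-41, 27)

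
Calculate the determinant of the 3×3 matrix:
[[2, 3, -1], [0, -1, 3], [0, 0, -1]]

Expansion along first row:
det = 2·det([[-1,3],[0,-1]]) - 3·det([[0,3],[0,-1]]) + -1·det([[0,-1],[0,0]])
    = 2·(-1·-1 - 3·0) - 3·(0·-1 - 3·0) + -1·(0·0 - -1·0)
    = 2·1 - 3·0 + -1·0
    = 2 + 0 + 0 = 2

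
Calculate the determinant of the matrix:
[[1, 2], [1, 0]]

For a 2×2 matrix [[a, b], [c, d]], det = ad - bc
det = (1)(0) - (2)(1) = 0 - 2 = -2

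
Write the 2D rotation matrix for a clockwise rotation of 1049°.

Rotation matrix formula: [[cos θ, -sin θ], [sin θ, cos θ]]
A clockwise rotation by 1049° is equivalent to a counterclockwise rotation by -1049°.
For θ = -1049°:
cos(-1049°) = 0.8572
sin(-1049°) = 0.5150
Result: [[0.8572, -0.5150], [0.5150, 0.8572]]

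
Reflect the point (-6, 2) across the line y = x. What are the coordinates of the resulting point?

Reflection across line y = x: (-6, 2) → (2, -6)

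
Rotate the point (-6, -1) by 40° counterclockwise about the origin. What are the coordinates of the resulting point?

Rotation matrix for 40°: [[cos 40°, -sin 40°], [sin 40°, cos 40°]] ≈ [[0.766044, -0.642788], [0.642788, 0.766044]]
[[0.766044, -0.642788], [0.642788, 0.766044]] × [-6, -1]ᵀ ≈ [-3.9535, -4.6228]ᵀ
Result: (-3.9535, -4.6228)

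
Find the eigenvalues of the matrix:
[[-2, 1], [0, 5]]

Characteristic equation: det(A - λI) = 0
λ² - (trace)λ + (det) = 0
trace = -2 + 5 = 3, det = (-2)(5) - (1)(0) = -10
λ² - (3)λ + (-10) = 0
λ = (3 ± √((3)² - 4·(-10))) / 2 = (3 ± √49) / 2
Solving: λ = -2, 5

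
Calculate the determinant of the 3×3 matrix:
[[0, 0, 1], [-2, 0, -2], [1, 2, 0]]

Expansion along first row:
det = 0·det([[0,-2],[2,0]]) - 0·det([[-2,-2],[1,0]]) + 1·det([[-2,0],[1,2]])
    = 0·(0·0 - -2·2) - 0·(-2·0 - -2·1) + 1·(-2·2 - 0·1)
    = 0·4 - 0·2 + 1·-4
    = 0 + 0 + -4 = -4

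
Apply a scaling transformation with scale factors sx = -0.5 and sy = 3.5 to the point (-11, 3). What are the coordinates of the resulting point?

Scaling matrix:
[[-0.50, 0], [0, 3.50]]
Result: (-11 × -0.5, 3 × 3.5) = (5.5, 10.5)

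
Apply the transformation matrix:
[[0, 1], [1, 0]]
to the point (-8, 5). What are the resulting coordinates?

Matrix multiplication:
[[0, 1], [1, 0]] × [-8, 5]ᵀ
= [(0)(-8) + (1)(5), (1)(-8) + (0)(5)]ᵀ
= [5, -8]ᵀ
Result: (5, -8)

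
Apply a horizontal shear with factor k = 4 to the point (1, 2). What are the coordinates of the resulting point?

Shear matrix for horizontal shear with factor k = 4:
[[1, 4], [0, 1]]
Result: (1, 2) → (9, 2)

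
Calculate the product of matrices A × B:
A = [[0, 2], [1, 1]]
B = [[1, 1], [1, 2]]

Matrix multiplication:
C[0][0] = 0×1 + 2×1 = 2
C[0][1] = 0×1 + 2×2 = 4
C[1][0] = 1×1 + 1×1 = 2
C[1][1] = 1×1 + 1×2 = 3
Result: [[2, 4], [2, 3]]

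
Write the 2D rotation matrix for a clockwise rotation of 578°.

Rotation matrix formula: [[cos θ, -sin θ], [sin θ, cos θ]]
A clockwise rotation by 578° is equivalent to a counterclockwise rotation by -578°.
For θ = -578°:
cos(-578°) = -0.7880
sin(-578°) = 0.6157
Result: [[-0.7880, -0.6157], [0.6157, -0.7880]]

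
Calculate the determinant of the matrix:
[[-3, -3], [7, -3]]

For a 2×2 matrix [[a, b], [c, d]], det = ad - bc
det = (-3)(-3) - (-3)(7) = 9 - -21 = 30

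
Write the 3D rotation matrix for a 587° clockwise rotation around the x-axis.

Rotation matrix for clockwise 587° around x-axis:
A clockwise rotation by 587° is a counterclockwise rotation by -587°.
cos(-587°) = -0.6820, sin(-587°) = 0.7314
Result: [[1, 0, 0], [0, -0.6820, -0.7314], [0, 0.7314, -0.6820]]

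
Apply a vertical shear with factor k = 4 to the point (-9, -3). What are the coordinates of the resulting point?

Shear matrix for vertical shear with factor k = 4:
[[1, 0], [4, 1]]
Result: (-9, -3) → (-9, -39)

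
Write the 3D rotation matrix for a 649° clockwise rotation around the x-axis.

Rotation matrix for clockwise 649° around x-axis:
A clockwise rotation by 649° is a counterclockwise rotation by -649°.
cos(-649°) = 0.3256, sin(-649°) = 0.9455
Result: [[1, 0, 0], [0, 0.3256, -0.9455], [0, 0.9455, 0.3256]]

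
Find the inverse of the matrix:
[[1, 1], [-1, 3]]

For [[a,b],[c,d]], inverse = (1/det)·[[d,-b],[-c,a]]
det = (1)(3) - (1)(-1) = 3 - -1 = 4
Inverse = (1/4)·[[3, -1], [1, 1]]
= [[3/4, -1/4], [1/4, 1/4]]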